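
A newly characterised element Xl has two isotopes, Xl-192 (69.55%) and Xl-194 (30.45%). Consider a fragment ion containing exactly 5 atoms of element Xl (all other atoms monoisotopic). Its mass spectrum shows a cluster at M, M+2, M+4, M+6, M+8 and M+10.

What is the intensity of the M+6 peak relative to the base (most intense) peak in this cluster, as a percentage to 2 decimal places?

Binomial terms of (0.6955 + 0.3045)^5: M 0.1627, M+2 0.3562, M+4 0.3119, M+6 0.1366, M+8 0.0299, M+10 0.0026 → M+2 is the base peak.
P(M+2) = C(5,1) × 0.6955^4 × 0.3045^1 = 5 × 0.23398528 × 0.3045 = 0.356243 (base)
P(M+6) = C(5,3) × 0.6955^2 × 0.3045^3 = 10 × 0.48372025 × 0.02823332 = 0.136570
Relative intensity = 0.136570 / 0.356243 × 100 = 38.34

38.34%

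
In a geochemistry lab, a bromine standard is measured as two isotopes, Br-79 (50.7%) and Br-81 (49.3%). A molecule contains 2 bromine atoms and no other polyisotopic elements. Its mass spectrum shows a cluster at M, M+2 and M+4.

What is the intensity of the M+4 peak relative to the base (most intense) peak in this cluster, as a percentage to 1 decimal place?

Binomial terms of (0.507 + 0.493)^2: M 0.2570, M+2 0.4999, M+4 0.2430 → M+2 is the base peak.
P(M+2) = C(2,1) × 0.507^1 × 0.493^1 = 2 × 0.5070 × 0.4930 = 0.499902 (base)
P(M+4) = C(2,2) × 0.507^0 × 0.493^2 = 1 × 1.0000 × 0.243049 = 0.243049
Relative intensity = 0.243049 / 0.499902 × 100 = 48.6

48.6%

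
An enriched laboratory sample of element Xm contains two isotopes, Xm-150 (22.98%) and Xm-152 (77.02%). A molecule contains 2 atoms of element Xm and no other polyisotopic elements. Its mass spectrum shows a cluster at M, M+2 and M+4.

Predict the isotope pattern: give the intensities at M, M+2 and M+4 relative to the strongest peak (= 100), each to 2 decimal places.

8.90 : 59.67 : 100.00

The 2 Xm atoms are independent, so intensities follow the terms of (0.2298 + 0.7702)^2.
P(M) = 0.2298^2 = 0.052808
P(M+2) = 2 × 0.2298^1 × 0.7702^1 = 0.353984
P(M+4) = 0.7702^2 = 0.593208
The M+4 peak is largest (0.593208); scaling to 100 gives 8.90 : 59.67 : 100.00.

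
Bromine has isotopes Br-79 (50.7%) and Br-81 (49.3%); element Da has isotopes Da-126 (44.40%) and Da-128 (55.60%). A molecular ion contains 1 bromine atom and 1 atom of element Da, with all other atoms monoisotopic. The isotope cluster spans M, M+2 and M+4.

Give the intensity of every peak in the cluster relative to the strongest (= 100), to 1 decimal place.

Bromine pattern (n=1): 0.5070 : 0.4930
Element Da pattern (n=1): 0.4440 : 0.5560
Convolve the two distributions (both contribute in 2-u steps):
  M: 0.5070×0.4440 = 0.225108
  M+2: 0.5070×0.5560 + 0.4930×0.4440 = 0.500784
  M+4: 0.4930×0.5560 = 0.274108
Scale to base peak (0.500784) = 100: 45.0 : 100.0 : 54.7

45.0 : 100.0 : 54.7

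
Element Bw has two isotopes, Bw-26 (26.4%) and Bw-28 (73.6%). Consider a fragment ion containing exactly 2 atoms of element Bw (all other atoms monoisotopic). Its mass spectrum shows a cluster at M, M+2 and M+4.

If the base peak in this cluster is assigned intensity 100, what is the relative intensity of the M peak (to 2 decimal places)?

12.87

Binomial terms of (0.264 + 0.736)^2: M 0.0697, M+2 0.3886, M+4 0.5417 → M+4 is the base peak.
P(M+4) = C(2,2) × 0.264^0 × 0.736^2 = 1 × 1.0000 × 0.541696 = 0.541696 (base)
P(M) = C(2,0) × 0.264^2 × 0.736^0 = 1 × 0.069696 × 1.0000 = 0.069696
Relative intensity = 0.069696 / 0.541696 × 100 = 12.87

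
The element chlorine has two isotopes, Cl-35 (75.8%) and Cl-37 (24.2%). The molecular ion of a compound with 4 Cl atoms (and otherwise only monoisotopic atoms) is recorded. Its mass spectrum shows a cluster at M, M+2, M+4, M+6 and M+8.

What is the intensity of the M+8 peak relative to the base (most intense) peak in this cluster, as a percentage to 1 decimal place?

0.8%

(0.758 + 0.242)^4 gives M 0.3301, M+2 0.4216, M+4 0.2019, M+6 0.0430, M+8 0.0034; the largest is M+2.
P(M+2) = C(4,1) × 0.758^3 × 0.242^1 = 4 × 0.43551951 × 0.2420 = 0.421583 (base)
P(M+8) = C(4,4) × 0.758^0 × 0.242^4 = 1 × 1.0000 × 0.00342974 = 0.003430
Relative intensity = 0.003430 / 0.421583 × 100 = 0.8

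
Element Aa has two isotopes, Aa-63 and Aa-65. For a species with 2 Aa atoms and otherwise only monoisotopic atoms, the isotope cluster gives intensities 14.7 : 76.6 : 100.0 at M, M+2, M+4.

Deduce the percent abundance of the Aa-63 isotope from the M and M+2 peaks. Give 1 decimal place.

Write p for the Aa-63 fraction. I(M+2)/I(M) = [C(2,1)·p^1·(1−p)] / p^2 = 2·(1−p)/p = 76.6/14.7 = 5.2109
(1−p)/p = 5.2109/2 = 2.6054  ⇒  p = 1/(1 + 2.6054) = 0.2774
Aa-63: 27.7%, Aa-65: 72.3%.

27.7%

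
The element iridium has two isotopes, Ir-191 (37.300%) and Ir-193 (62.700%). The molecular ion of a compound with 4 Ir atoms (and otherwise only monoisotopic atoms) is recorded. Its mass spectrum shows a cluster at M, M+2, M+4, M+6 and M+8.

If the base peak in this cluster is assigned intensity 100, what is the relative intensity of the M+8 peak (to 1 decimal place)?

Term probabilities: M 0.0194, M+2 0.1302, M+4 0.3282, M+6 0.3678, M+8 0.1546. Base peak = M+6.
P(M+6) = C(4,3) × 0.37300^1 × 0.62700^3 = 4 × 0.3730 × 0.24649188 = 0.367766 (base)
P(M+8) = C(4,4) × 0.37300^0 × 0.62700^4 = 1 × 1.0000 × 0.15455041 = 0.154550
Relative intensity = 0.154550 / 0.367766 × 100 = 42.0

42.0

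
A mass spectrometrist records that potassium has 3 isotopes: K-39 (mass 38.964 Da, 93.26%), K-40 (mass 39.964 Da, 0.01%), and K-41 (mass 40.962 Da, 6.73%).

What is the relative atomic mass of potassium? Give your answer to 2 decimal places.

39.10 Da

Ar = Σ fᵢ·mᵢ = 0.9326 × 38.964 + 0.0001 × 39.964 + 0.0673 × 40.962
= 36.3378 + 0.0040 + 2.7567 = 39.0985 Da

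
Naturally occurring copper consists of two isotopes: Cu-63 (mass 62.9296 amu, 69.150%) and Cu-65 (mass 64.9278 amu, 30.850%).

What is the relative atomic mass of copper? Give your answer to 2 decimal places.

Average mass = Σ (abundance × isotope mass) = 0.69150 × 62.9296 + 0.30850 × 64.9278
= 43.51582 + 20.03023 = 63.54605 amu

63.55 amu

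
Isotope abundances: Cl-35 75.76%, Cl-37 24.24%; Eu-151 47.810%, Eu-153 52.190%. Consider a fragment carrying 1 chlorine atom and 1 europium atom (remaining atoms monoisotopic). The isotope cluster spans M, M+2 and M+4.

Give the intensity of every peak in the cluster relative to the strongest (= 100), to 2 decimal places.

70.84 : 100.00 : 24.74

Chlorine pattern (n=1): 0.7576 : 0.2424
Europium pattern (n=1): 0.4781 : 0.5219
Convolve the two distributions (both contribute in 2-u steps):
  M: 0.7576×0.4781 = 0.362209
  M+2: 0.7576×0.5219 + 0.2424×0.4781 = 0.511283
  M+4: 0.2424×0.5219 = 0.126509
Scale to base peak (0.511283) = 100: 70.84 : 100.00 : 24.74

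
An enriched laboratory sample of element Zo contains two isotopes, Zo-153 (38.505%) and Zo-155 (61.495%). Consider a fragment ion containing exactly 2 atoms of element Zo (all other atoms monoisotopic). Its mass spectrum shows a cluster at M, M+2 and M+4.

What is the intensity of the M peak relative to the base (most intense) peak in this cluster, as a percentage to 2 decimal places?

Term probabilities: M 0.1483, M+2 0.4736, M+4 0.3782. Base peak = M+2.
P(M+2) = C(2,1) × 0.38505^1 × 0.61495^1 = 2 × 0.38505 × 0.61495 = 0.473573 (base)
P(M) = C(2,0) × 0.38505^2 × 0.61495^0 = 1 × 0.1482635 × 1.0000 = 0.148264
Relative intensity = 0.148264 / 0.473573 × 100 = 31.31

31.31%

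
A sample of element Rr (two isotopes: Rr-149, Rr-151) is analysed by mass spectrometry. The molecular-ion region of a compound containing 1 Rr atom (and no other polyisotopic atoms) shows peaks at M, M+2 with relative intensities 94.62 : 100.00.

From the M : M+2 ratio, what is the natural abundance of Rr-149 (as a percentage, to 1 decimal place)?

48.6%

Write p for the Rr-149 fraction. I(M+2)/I(M) = [C(1,1)·p^0·(1−p)] / p^1 = 1·(1−p)/p = 100.00/94.62 = 1.0569
(1−p)/p = 1.0569/1 = 1.0569  ⇒  p = 1/(1 + 1.0569) = 0.4862
Rr-149: 48.6%, Rr-151: 51.4%.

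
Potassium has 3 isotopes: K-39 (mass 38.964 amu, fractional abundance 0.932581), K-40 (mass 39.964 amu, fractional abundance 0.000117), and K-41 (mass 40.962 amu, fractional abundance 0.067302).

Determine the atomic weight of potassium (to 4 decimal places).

Ar = Σ fᵢ·mᵢ = 0.932581 × 38.964 + 0.000117 × 39.964 + 0.067302 × 40.962
= 36.33709 + 0.00468 + 2.75682 = 39.09859 amu

39.0986 amu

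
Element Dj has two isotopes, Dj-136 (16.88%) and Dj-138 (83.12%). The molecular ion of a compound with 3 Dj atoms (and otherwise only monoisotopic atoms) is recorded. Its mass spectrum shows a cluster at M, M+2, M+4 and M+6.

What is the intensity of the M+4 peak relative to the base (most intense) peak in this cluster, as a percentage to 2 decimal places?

60.92%

Term probabilities: M 0.0048, M+2 0.0711, M+4 0.3499, M+6 0.5743. Base peak = M+6.
P(M+6) = C(3,3) × 0.1688^0 × 0.8312^3 = 1 × 1.0000 × 0.57427063 = 0.574271 (base)
P(M+4) = C(3,2) × 0.1688^1 × 0.8312^2 = 3 × 0.1688 × 0.69089344 = 0.349868
Relative intensity = 0.349868 / 0.574271 × 100 = 60.92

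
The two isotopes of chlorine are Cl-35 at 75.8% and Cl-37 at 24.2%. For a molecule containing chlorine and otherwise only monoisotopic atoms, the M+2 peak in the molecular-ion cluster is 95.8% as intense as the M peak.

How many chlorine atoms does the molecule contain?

The M+2/M ratio from n Cl atoms is n · q/p = n · 0.242/0.758.
n = 0.958 × 0.758/0.242 = 3.00 ≈ 3

3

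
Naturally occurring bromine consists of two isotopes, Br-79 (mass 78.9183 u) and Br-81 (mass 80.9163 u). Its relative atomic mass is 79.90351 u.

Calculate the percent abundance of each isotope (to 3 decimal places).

With x = fraction of Br-79 (so Br-81 is 1 − x):
78.9183·x + 80.9163·(1 − x) = 79.90351
(78.9183 − 80.9163)·x = 79.90351 − 80.9163
x = -1.01279 / -1.9980 = 0.50690 → 50.690% Br-79, 49.310% Br-81.

Br-79: 50.690%, Br-81: 49.310%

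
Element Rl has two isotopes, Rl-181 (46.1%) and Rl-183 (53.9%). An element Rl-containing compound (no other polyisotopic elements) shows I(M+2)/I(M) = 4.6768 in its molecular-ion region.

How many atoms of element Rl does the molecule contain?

For n independent Rl atoms, I(M+2)/I(M) = n · (abundance Rl-183) / (abundance Rl-181) = n · 0.539/0.461.
n = 4.6768 × 0.461/0.539 = 4.00 ≈ 4

4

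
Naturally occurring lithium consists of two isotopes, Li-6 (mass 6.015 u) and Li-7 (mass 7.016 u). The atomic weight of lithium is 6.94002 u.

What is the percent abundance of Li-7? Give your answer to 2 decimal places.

Writing the weighted mean with unknown fraction x of Li-6:
6.015·x + 7.016·(1 − x) = 6.94002
(6.015 − 7.016)·x = 6.94002 − 7.016
x = -0.07598 / -1.001 = 0.07590 → 7.59% Li-6, 92.41% Li-7.

92.41%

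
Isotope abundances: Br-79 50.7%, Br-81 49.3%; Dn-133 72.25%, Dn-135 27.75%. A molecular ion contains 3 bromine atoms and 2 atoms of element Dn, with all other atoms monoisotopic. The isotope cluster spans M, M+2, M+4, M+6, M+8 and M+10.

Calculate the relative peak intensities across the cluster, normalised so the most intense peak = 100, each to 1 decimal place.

Bromine pattern (n=3): 0.13032384 : 0.38017547 : 0.36967753 : 0.11982316
Element Dn pattern (n=2): 0.52200625 : 0.4009875 : 0.07700625
Convolve the two distributions (both contribute in 2-u steps):
  M: 0.13032384×0.52200625 = 0.068030
  M+2: 0.13032384×0.4009875 + 0.38017547×0.52200625 = 0.250712
  M+4: 0.13032384×0.07700625 + 0.38017547×0.4009875 + 0.36967753×0.52200625 = 0.355455
  M+6: 0.38017547×0.07700625 + 0.36967753×0.4009875 + 0.11982316×0.52200625 = 0.240060
  M+8: 0.36967753×0.07700625 + 0.11982316×0.4009875 = 0.076515
  M+10: 0.11982316×0.07700625 = 0.009227
Scale to base peak (0.355455) = 100: 19.1 : 70.5 : 100.0 : 67.5 : 21.5 : 2.6

19.1 : 70.5 : 100.0 : 67.5 : 21.5 : 2.6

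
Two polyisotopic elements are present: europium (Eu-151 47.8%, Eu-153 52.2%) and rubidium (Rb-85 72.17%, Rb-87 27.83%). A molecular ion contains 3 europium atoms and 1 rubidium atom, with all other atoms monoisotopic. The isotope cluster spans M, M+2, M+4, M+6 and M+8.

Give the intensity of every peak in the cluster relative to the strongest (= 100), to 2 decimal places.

Europium pattern (n=3): 0.10921535 : 0.35780594 : 0.39074206 : 0.14223665
Rubidium pattern (n=1): 0.7217 : 0.2783
Convolve the two distributions (both contribute in 2-u steps):
  M: 0.10921535×0.7217 = 0.078821
  M+2: 0.10921535×0.2783 + 0.35780594×0.7217 = 0.288623
  M+4: 0.35780594×0.2783 + 0.39074206×0.7217 = 0.381576
  M+6: 0.39074206×0.2783 + 0.14223665×0.7217 = 0.211396
  M+8: 0.14223665×0.2783 = 0.039584
Scale to base peak (0.381576) = 100: 20.66 : 75.64 : 100.00 : 55.40 : 10.37

20.66 : 75.64 : 100.00 : 55.40 : 10.37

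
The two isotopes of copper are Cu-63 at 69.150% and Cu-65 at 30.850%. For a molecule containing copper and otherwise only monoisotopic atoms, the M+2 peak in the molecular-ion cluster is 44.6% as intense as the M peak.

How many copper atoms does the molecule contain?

For n independent Cu atoms, I(M+2)/I(M) = n · (abundance Cu-65) / (abundance Cu-63) = n · 0.30850/0.69150.
n = 0.446 × 0.69150/0.30850 = 1.00 ≈ 1

1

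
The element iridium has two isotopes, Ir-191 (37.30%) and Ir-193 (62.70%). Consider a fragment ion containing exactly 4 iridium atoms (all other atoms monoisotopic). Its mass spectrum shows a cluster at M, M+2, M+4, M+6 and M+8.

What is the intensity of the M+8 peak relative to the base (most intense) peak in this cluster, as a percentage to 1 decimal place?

42.0%

Term probabilities: M 0.0194, M+2 0.1302, M+4 0.3282, M+6 0.3678, M+8 0.1546. Base peak = M+6.
P(M+6) = C(4,3) × 0.3730^1 × 0.6270^3 = 4 × 0.3730 × 0.24649188 = 0.367766 (base)
P(M+8) = C(4,4) × 0.3730^0 × 0.6270^4 = 1 × 1.0000 × 0.15455041 = 0.154550
Relative intensity = 0.154550 / 0.367766 × 100 = 42.0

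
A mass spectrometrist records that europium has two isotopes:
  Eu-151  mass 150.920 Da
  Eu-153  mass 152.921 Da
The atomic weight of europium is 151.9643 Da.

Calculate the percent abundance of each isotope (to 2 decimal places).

Eu-151: 47.81%, Eu-153: 52.19%

Let x be the fractional abundance of Eu-151; then Eu-153 has abundance 1 − x.
150.920·x + 152.921·(1 − x) = 151.9643
(150.920 − 152.921)·x = 151.9643 − 152.921
x = -0.9567 / -2.001 = 0.47811 → 47.81% Eu-151, 52.19% Eu-153.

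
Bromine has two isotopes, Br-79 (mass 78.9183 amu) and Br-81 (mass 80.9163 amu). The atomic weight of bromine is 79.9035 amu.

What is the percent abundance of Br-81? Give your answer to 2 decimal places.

Let x be the fractional abundance of Br-79; then Br-81 has abundance 1 − x.
78.9183·x + 80.9163·(1 − x) = 79.9035
(78.9183 − 80.9163)·x = 79.9035 − 80.9163
x = -1.0128 / -1.9980 = 0.50691 → 50.69% Br-79, 49.31% Br-81.

49.31%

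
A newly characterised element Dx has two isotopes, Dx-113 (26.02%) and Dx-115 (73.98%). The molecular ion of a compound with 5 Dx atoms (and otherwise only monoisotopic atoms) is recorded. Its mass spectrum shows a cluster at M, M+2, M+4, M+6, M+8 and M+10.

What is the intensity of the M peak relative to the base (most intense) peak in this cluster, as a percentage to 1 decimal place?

Binomial terms of (0.2602 + 0.7398)^5: M 0.0012, M+2 0.0170, M+4 0.0964, M+6 0.2741, M+8 0.3897, M+10 0.2216 → M+8 is the base peak.
P(M+8) = C(5,4) × 0.2602^1 × 0.7398^4 = 5 × 0.2602 × 0.29954171 = 0.389704 (base)
P(M) = C(5,0) × 0.2602^5 × 0.7398^0 = 1 × 0.00119271 × 1.0000 = 0.001193
Relative intensity = 0.001193 / 0.389704 × 100 = 0.3

0.3%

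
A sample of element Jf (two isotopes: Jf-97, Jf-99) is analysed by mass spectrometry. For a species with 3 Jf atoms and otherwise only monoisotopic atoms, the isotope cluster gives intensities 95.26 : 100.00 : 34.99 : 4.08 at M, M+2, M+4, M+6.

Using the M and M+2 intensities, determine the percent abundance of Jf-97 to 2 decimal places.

74.08%

If p is the fraction of Jf that is Jf-97, then I(M+2)/I(M) = [C(3,1)·p^2·(1−p)] / p^3 = 3·(1−p)/p = 100.00/95.26 = 1.0498
(1−p)/p = 1.0498/3 = 0.3499  ⇒  p = 1/(1 + 0.3499) = 0.7408
Jf-97: 74.08%, Jf-99: 25.92%.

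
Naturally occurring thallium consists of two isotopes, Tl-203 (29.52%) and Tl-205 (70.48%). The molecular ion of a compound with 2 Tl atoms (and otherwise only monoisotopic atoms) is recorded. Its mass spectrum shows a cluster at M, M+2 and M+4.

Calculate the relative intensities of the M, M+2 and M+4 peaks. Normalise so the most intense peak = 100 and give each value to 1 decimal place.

17.5 : 83.8 : 100.0

Each Tl atom is independently Tl-203 (p = 0.2952) or Tl-205 (q = 0.7048); the cluster is the binomial expansion (p + q)^2.
P(M) = 0.2952^2 = 0.087143
P(M+2) = 2 × 0.2952^1 × 0.7048^1 = 0.416114
P(M+4) = 0.7048^2 = 0.496743
The M+4 peak is largest (0.496743); scaling to 100 gives 17.5 : 83.8 : 100.0.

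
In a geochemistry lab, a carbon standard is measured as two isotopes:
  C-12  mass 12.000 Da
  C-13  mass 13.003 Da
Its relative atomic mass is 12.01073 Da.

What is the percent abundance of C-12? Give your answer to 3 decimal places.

Writing the weighted mean with unknown fraction x of C-12:
12.000·x + 13.003·(1 − x) = 12.01073
(12.000 − 13.003)·x = 12.01073 − 13.003
x = -0.99227 / -1.003 = 0.98930 → 98.930% C-12, 1.070% C-13.

98.930%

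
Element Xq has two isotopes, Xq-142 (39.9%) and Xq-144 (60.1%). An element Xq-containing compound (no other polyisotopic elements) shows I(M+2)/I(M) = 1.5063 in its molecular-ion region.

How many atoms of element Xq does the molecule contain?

With n Xq atoms, P(M+2)/P(M) = C(n,1)·p^(n−1)q / p^n = n·q/p = n · 0.601/0.399.
n = 1.5063 × 0.399/0.601 = 1.00 ≈ 1

1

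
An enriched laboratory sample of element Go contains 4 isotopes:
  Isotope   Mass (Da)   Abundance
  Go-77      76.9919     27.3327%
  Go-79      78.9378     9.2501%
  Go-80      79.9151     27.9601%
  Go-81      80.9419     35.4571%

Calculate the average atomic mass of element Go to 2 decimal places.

Average mass = Σ (abundance × isotope mass) = 0.273327 × 76.9919 + 0.092501 × 78.9378 + 0.279601 × 79.9151 + 0.354571 × 80.9419
= 21.04397 + 7.30183 + 22.34434 + 28.69965 = 79.38979 Da

79.39 Da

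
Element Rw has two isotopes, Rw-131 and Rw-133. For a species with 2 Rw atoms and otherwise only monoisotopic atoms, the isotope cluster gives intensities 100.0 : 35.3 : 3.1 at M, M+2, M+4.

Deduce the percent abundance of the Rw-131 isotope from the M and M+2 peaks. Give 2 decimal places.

85.00%

Write p for the Rw-131 fraction. I(M+2)/I(M) = [C(2,1)·p^1·(1−p)] / p^2 = 2·(1−p)/p = 35.3/100.0 = 0.3530
(1−p)/p = 0.3530/2 = 0.1765  ⇒  p = 1/(1 + 0.1765) = 0.8500
Rw-131: 85.00%, Rw-133: 15.00%.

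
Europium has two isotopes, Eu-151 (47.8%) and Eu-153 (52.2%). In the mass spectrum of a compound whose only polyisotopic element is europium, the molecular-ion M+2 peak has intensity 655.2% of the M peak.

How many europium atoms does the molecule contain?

6

For n independent Eu atoms, I(M+2)/I(M) = n · (abundance Eu-153) / (abundance Eu-151) = n · 0.522/0.478.
n = 6.552 × 0.478/0.522 = 6.00 ≈ 6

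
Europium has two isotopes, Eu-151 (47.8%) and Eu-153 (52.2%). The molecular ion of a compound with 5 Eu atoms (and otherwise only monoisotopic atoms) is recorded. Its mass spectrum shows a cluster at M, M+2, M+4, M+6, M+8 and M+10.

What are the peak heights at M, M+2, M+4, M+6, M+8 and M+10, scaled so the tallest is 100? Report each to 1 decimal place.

Expanding (0.478 + 0.522)^5:
P(M) = 0.478^5 = 0.024954
P(M+2) = 5 × 0.478^4 × 0.522^1 = 0.136255
P(M+4) = 10 × 0.478^3 × 0.522^2 = 0.297594
P(M+6) = 10 × 0.478^2 × 0.522^3 = 0.324988
P(M+8) = 5 × 0.478^1 × 0.522^4 = 0.177452
P(M+10) = 0.522^5 = 0.038757
The M+6 peak is largest (0.324988); scaling to 100 gives 7.7 : 41.9 : 91.6 : 100.0 : 54.6 : 11.9.

7.7 : 41.9 : 91.6 : 100.0 : 54.6 : 11.9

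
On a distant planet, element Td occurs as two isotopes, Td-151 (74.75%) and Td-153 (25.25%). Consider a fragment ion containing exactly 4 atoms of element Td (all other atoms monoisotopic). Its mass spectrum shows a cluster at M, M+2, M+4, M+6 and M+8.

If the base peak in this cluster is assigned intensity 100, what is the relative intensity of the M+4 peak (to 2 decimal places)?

Term probabilities: M 0.3122, M+2 0.4218, M+4 0.2137, M+6 0.0481, M+8 0.0041. Base peak = M+2.
P(M+2) = C(4,1) × 0.7475^3 × 0.2525^1 = 4 × 0.4176703 × 0.2525 = 0.421847 (base)
P(M+4) = C(4,2) × 0.7475^2 × 0.2525^2 = 6 × 0.55875625 × 0.06375625 = 0.213745
Relative intensity = 0.213745 / 0.421847 × 100 = 50.67

50.67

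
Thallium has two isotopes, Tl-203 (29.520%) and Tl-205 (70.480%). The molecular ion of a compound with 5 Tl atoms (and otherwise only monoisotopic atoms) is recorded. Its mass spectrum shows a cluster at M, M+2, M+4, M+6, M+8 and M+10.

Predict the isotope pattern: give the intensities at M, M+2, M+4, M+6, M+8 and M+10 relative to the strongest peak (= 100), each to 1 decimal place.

The 5 Tl atoms are independent, so intensities follow the terms of (0.29520 + 0.70480)^5.
P(M) = 0.29520^5 = 0.002242
P(M+2) = 5 × 0.29520^4 × 0.70480^1 = 0.026761
P(M+4) = 10 × 0.29520^3 × 0.70480^2 = 0.127785
P(M+6) = 10 × 0.29520^2 × 0.70480^3 = 0.305092
P(M+8) = 5 × 0.29520^1 × 0.70480^4 = 0.364208
P(M+10) = 0.70480^5 = 0.173912
The M+8 peak is largest (0.364208); scaling to 100 gives 0.6 : 7.3 : 35.1 : 83.8 : 100.0 : 47.8.

0.6 : 7.3 : 35.1 : 83.8 : 100.0 : 47.8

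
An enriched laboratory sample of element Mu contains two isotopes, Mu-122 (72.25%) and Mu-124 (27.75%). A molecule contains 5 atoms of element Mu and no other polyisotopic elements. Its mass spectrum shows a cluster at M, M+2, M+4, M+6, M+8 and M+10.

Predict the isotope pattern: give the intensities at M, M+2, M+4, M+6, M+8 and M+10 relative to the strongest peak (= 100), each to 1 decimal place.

52.1 : 100.0 : 76.8 : 29.5 : 5.7 : 0.4

Expanding (0.7225 + 0.2775)^5:
P(M) = 0.7225^5 = 0.196874
P(M+2) = 5 × 0.7225^4 × 0.2775^1 = 0.378081
P(M+4) = 10 × 0.7225^3 × 0.2775^2 = 0.290429
P(M+6) = 10 × 0.7225^2 × 0.2775^3 = 0.111549
P(M+8) = 5 × 0.7225^1 × 0.2775^4 = 0.021422
P(M+10) = 0.2775^5 = 0.001646
The M+2 peak is largest (0.378081); scaling to 100 gives 52.1 : 100.0 : 76.8 : 29.5 : 5.7 : 0.4.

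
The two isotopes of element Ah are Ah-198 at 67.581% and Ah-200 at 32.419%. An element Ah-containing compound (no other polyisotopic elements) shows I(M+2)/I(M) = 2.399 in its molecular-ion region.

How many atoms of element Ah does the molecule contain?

The M+2/M ratio from n Ah atoms is n · q/p = n · 0.32419/0.67581.
n = 2.399 × 0.67581/0.32419 = 5.00 ≈ 5

5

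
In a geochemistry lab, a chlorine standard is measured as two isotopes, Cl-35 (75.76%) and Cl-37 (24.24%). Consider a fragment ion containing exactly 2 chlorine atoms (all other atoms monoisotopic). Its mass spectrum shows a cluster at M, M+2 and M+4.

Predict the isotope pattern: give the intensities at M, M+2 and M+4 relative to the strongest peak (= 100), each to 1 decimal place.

Each Cl atom is independently Cl-35 (p = 0.7576) or Cl-37 (q = 0.2424); the cluster is the binomial expansion (p + q)^2.
P(M) = 0.7576^2 = 0.573958
P(M+2) = 2 × 0.7576^1 × 0.2424^1 = 0.367284
P(M+4) = 0.2424^2 = 0.058758
The M peak is largest (0.573958); scaling to 100 gives 100.0 : 64.0 : 10.2.

100.0 : 64.0 : 10.2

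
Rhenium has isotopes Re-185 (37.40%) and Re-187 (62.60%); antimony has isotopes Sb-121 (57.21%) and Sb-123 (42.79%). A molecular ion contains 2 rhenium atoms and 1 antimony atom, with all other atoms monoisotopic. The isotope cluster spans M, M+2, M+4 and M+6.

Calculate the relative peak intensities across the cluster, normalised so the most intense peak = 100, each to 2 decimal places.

Rhenium pattern (n=2): 0.139876 : 0.468248 : 0.391876
Antimony pattern (n=1): 0.5721 : 0.4279
Convolve the two distributions (both contribute in 2-u steps):
  M: 0.139876×0.5721 = 0.080023
  M+2: 0.139876×0.4279 + 0.468248×0.5721 = 0.327738
  M+4: 0.468248×0.4279 + 0.391876×0.5721 = 0.424556
  M+6: 0.391876×0.4279 = 0.167684
Scale to base peak (0.424556) = 100: 18.85 : 77.20 : 100.00 : 39.50

18.85 : 77.20 : 100.00 : 39.50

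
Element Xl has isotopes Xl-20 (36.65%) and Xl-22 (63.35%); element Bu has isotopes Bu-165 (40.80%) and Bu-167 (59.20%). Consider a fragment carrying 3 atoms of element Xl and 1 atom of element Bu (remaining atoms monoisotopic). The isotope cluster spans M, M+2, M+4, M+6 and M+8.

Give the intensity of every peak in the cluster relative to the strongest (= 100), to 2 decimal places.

5.50 : 36.52 : 90.74 : 100.00 : 41.24

Element Xl pattern (n=3): 0.0492291 : 0.25527944 : 0.44125381 : 0.25423765
Element Bu pattern (n=1): 0.4080 : 0.5920
Convolve the two distributions (both contribute in 2-u steps):
  M: 0.0492291×0.4080 = 0.020085
  M+2: 0.0492291×0.5920 + 0.25527944×0.4080 = 0.133298
  M+4: 0.25527944×0.5920 + 0.44125381×0.4080 = 0.331157
  M+6: 0.44125381×0.5920 + 0.25423765×0.4080 = 0.364951
  M+8: 0.25423765×0.5920 = 0.150509
Scale to base peak (0.364951) = 100: 5.50 : 36.52 : 90.74 : 100.00 : 41.24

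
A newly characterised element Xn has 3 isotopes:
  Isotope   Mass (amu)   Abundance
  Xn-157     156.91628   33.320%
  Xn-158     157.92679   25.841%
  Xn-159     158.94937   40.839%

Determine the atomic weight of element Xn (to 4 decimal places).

Ar = Σ fᵢ·mᵢ = 0.33320 × 156.91628 + 0.25841 × 157.92679 + 0.40839 × 158.94937
= 52.284504 + 40.809862 + 64.913333 = 158.007699 amu

158.0077 amu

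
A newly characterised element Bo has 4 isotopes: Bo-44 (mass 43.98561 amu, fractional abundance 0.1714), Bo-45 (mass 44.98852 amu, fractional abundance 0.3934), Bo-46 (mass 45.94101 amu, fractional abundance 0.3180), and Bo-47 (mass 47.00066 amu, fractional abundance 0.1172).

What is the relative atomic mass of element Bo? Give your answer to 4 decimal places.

45.3553 amu

Weight each isotope mass by its fractional abundance: 0.1714 × 43.98561 + 0.3934 × 44.98852 + 0.3180 × 45.94101 + 0.1172 × 47.00066
= 7.539134 + 17.698484 + 14.609241 + 5.508477 = 45.355336 amu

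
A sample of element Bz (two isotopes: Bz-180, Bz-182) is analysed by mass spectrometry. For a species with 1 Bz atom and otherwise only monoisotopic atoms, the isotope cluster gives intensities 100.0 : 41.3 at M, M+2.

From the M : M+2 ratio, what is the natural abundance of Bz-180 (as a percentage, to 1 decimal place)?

Write p for the Bz-180 fraction. I(M+2)/I(M) = [C(1,1)·p^0·(1−p)] / p^1 = 1·(1−p)/p = 41.3/100.0 = 0.4130
(1−p)/p = 0.4130/1 = 0.4130  ⇒  p = 1/(1 + 0.4130) = 0.7077
Bz-180: 70.8%, Bz-182: 29.2%.

70.8%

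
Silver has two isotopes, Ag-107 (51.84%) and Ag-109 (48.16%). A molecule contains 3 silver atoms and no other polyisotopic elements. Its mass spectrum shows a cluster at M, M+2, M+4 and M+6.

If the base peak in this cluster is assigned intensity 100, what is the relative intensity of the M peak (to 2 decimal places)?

35.88

(0.5184 + 0.4816)^3 gives M 0.1393, M+2 0.3883, M+4 0.3607, M+6 0.1117; the largest is M+2.
P(M+2) = C(3,1) × 0.5184^2 × 0.4816^1 = 3 × 0.26873856 × 0.4816 = 0.388273 (base)
P(M) = C(3,0) × 0.5184^3 × 0.4816^0 = 1 × 0.13931407 × 1.0000 = 0.139314
Relative intensity = 0.139314 / 0.388273 × 100 = 35.88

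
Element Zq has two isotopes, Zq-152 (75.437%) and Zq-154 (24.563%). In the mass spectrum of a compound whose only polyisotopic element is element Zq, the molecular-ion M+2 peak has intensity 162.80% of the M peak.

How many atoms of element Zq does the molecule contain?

5

With n Zq atoms, P(M+2)/P(M) = C(n,1)·p^(n−1)q / p^n = n·q/p = n · 0.24563/0.75437.
n = 1.6280 × 0.75437/0.24563 = 5.00 ≈ 5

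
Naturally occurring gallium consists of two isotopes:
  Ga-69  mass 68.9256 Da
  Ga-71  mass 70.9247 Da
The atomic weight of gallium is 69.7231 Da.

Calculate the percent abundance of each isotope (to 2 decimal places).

With x = fraction of Ga-69 (so Ga-71 is 1 − x):
68.9256·x + 70.9247·(1 − x) = 69.7231
(68.9256 − 70.9247)·x = 69.7231 − 70.9247
x = -1.2016 / -1.9991 = 0.60107 → 60.11% Ga-69, 39.89% Ga-71.

Ga-69: 60.11%, Ga-71: 39.89%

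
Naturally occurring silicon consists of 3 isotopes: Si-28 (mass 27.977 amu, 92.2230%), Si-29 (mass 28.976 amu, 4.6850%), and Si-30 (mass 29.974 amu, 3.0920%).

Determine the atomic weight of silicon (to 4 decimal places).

28.0856 amu

Ar = Σ fᵢ·mᵢ = 0.922230 × 27.977 + 0.046850 × 28.976 + 0.030920 × 29.974
= 25.80123 + 1.35753 + 0.92680 = 28.08556 amu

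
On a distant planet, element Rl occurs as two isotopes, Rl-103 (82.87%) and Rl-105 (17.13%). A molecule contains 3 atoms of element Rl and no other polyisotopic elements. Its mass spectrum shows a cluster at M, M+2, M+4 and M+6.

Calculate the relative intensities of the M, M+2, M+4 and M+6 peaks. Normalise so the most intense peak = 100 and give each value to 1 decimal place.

100.0 : 62.0 : 12.8 : 0.9

Each Rl atom is independently Rl-103 (p = 0.8287) or Rl-105 (q = 0.1713); the cluster is the binomial expansion (p + q)^3.
P(M) = 0.8287^3 = 0.569104
P(M+2) = 3 × 0.8287^2 × 0.1713^1 = 0.352918
P(M+4) = 3 × 0.8287^1 × 0.1713^2 = 0.072951
P(M+6) = 0.1713^3 = 0.005027
The M peak is largest (0.569104); scaling to 100 gives 100.0 : 62.0 : 12.8 : 0.9.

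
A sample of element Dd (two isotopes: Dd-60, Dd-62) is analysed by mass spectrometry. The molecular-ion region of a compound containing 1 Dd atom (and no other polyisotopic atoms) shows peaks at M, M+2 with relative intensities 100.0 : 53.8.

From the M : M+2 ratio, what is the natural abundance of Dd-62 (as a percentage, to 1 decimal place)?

35.0%

If p is the fraction of Dd that is Dd-60, then I(M+2)/I(M) = [C(1,1)·p^0·(1−p)] / p^1 = 1·(1−p)/p = 53.8/100.0 = 0.5380
(1−p)/p = 0.5380/1 = 0.5380  ⇒  p = 1/(1 + 0.5380) = 0.6502
Dd-60: 65.0%, Dd-62: 35.0%.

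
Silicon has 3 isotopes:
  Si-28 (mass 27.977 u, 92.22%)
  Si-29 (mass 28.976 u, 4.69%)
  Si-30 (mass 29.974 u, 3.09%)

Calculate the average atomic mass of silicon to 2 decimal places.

28.09 u

Weight each isotope mass by its fractional abundance: 0.9222 × 27.977 + 0.0469 × 28.976 + 0.0309 × 29.974
= 25.8004 + 1.3590 + 0.9262 = 28.0856 u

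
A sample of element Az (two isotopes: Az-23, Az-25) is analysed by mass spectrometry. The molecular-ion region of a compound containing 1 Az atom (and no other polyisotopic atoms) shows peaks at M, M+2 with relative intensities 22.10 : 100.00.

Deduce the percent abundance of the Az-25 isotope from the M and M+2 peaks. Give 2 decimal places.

Let p = fractional abundance of Az-23. I(M+2)/I(M) = [C(1,1)·p^0·(1−p)] / p^1 = 1·(1−p)/p = 100.00/22.10 = 4.5249
(1−p)/p = 4.5249/1 = 4.5249  ⇒  p = 1/(1 + 4.5249) = 0.1810
Az-23: 18.10%, Az-25: 81.90%.

81.90%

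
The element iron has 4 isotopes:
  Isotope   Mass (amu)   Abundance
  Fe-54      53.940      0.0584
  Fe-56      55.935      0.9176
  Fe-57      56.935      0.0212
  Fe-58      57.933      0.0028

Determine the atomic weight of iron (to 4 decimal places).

55.8453 amu

Ar = Σ fᵢ·mᵢ = 0.0584 × 53.940 + 0.9176 × 55.935 + 0.0212 × 56.935 + 0.0028 × 57.933
= 3.15010 + 51.32596 + 1.20702 + 0.16221 = 55.84529 amu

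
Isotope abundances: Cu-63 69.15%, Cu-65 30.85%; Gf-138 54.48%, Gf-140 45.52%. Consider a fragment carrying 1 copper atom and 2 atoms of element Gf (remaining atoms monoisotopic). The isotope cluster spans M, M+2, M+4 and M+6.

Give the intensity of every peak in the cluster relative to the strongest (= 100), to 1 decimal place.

Copper pattern (n=1): 0.6915 : 0.3085
Element Gf pattern (n=2): 0.29680704 : 0.49598592 : 0.20720704
Convolve the two distributions (both contribute in 2-u steps):
  M: 0.6915×0.29680704 = 0.205242
  M+2: 0.6915×0.49598592 + 0.3085×0.29680704 = 0.434539
  M+4: 0.6915×0.20720704 + 0.3085×0.49598592 = 0.296295
  M+6: 0.3085×0.20720704 = 0.063923
Scale to base peak (0.434539) = 100: 47.2 : 100.0 : 68.2 : 14.7

47.2 : 100.0 : 68.2 : 14.7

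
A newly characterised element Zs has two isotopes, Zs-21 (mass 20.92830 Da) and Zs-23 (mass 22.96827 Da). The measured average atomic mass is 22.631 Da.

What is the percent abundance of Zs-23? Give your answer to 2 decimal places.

83.47%

Writing the weighted mean with unknown fraction x of Zs-21:
20.92830·x + 22.96827·(1 − x) = 22.631
(20.92830 − 22.96827)·x = 22.631 − 22.96827
x = -0.33727 / -2.03997 = 0.16533 → 16.53% Zs-21, 83.47% Zs-23.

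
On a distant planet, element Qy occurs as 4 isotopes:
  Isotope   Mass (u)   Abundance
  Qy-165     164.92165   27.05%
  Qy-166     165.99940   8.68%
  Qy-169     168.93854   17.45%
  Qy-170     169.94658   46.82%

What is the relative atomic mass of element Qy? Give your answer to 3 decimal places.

168.069 u

The abundance-weighted mean is 0.2705 × 164.92165 + 0.0868 × 165.99940 + 0.1745 × 168.93854 + 0.4682 × 169.94658
= 44.611306 + 14.408748 + 29.479775 + 79.568989 = 168.068818 u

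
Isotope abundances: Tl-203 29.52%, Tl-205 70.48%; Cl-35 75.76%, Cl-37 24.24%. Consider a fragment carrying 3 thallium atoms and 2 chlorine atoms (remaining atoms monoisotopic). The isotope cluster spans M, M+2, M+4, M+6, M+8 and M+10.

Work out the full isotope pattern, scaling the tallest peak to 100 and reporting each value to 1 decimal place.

Thallium pattern (n=3): 0.02572463 : 0.18425524 : 0.43991564 : 0.35010449
Chlorine pattern (n=2): 0.57395776 : 0.36728448 : 0.05875776
Convolve the two distributions (both contribute in 2-u steps):
  M: 0.02572463×0.57395776 = 0.014765
  M+2: 0.02572463×0.36728448 + 0.18425524×0.57395776 = 0.115203
  M+4: 0.02572463×0.05875776 + 0.18425524×0.36728448 + 0.43991564×0.57395776 = 0.321679
  M+6: 0.18425524×0.05875776 + 0.43991564×0.36728448 + 0.35010449×0.57395776 = 0.373346
  M+8: 0.43991564×0.05875776 + 0.35010449×0.36728448 = 0.154436
  M+10: 0.35010449×0.05875776 = 0.020571
Scale to base peak (0.373346) = 100: 4.0 : 30.9 : 86.2 : 100.0 : 41.4 : 5.5

4.0 : 30.9 : 86.2 : 100.0 : 41.4 : 5.5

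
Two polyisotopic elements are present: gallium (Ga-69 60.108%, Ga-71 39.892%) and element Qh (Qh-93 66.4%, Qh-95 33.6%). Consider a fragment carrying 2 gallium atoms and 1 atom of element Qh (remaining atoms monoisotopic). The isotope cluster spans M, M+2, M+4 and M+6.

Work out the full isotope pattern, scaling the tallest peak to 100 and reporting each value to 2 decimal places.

Gallium pattern (n=2): 0.36129717 : 0.47956567 : 0.15913717
Element Qh pattern (n=1): 0.6640 : 0.3360
Convolve the two distributions (both contribute in 2-u steps):
  M: 0.36129717×0.6640 = 0.239901
  M+2: 0.36129717×0.3360 + 0.47956567×0.6640 = 0.439827
  M+4: 0.47956567×0.3360 + 0.15913717×0.6640 = 0.266801
  M+6: 0.15913717×0.3360 = 0.053470
Scale to base peak (0.439827) = 100: 54.54 : 100.00 : 60.66 : 12.16

54.54 : 100.00 : 60.66 : 12.16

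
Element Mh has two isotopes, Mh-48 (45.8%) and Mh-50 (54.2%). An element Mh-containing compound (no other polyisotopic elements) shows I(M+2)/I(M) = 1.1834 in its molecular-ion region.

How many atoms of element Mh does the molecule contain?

For n independent Mh atoms, I(M+2)/I(M) = n · (abundance Mh-50) / (abundance Mh-48) = n · 0.542/0.458.
n = 1.1834 × 0.458/0.542 = 1.00 ≈ 1

1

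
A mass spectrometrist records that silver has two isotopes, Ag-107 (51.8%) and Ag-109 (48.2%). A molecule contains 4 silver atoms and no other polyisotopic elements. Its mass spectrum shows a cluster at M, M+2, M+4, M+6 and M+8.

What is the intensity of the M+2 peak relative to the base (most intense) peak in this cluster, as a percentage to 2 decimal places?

71.65%

Binomial terms of (0.518 + 0.482)^4: M 0.0720, M+2 0.2680, M+4 0.3740, M+6 0.2320, M+8 0.0540 → M+4 is the base peak.
P(M+4) = C(4,2) × 0.518^2 × 0.482^2 = 6 × 0.268324 × 0.232324 = 0.374029 (base)
P(M+2) = C(4,1) × 0.518^3 × 0.482^1 = 4 × 0.13899183 × 0.4820 = 0.267976
Relative intensity = 0.267976 / 0.374029 × 100 = 71.65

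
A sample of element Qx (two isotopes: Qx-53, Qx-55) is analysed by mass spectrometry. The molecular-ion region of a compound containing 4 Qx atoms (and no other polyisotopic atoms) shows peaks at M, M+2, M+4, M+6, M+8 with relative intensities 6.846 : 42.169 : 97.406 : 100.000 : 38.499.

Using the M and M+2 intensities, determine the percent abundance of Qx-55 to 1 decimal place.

Let p = fractional abundance of Qx-53. I(M+2)/I(M) = [C(4,1)·p^3·(1−p)] / p^4 = 4·(1−p)/p = 42.169/6.846 = 6.1597
(1−p)/p = 6.1597/4 = 1.5399  ⇒  p = 1/(1 + 1.5399) = 0.3937
Qx-53: 39.4%, Qx-55: 60.6%.

60.6%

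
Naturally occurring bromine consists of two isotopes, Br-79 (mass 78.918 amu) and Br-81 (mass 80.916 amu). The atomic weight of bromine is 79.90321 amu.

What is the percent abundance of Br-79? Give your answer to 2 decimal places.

50.69%

With x = fraction of Br-79 (so Br-81 is 1 − x):
78.918·x + 80.916·(1 − x) = 79.90321
(78.918 − 80.916)·x = 79.90321 − 80.916
x = -1.01279 / -1.998 = 0.50690 → 50.69% Br-79, 49.31% Br-81.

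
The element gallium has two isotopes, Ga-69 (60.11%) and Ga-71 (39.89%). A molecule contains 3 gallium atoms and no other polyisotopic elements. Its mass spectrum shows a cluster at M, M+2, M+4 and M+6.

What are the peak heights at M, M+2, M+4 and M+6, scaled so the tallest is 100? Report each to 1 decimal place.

50.2 : 100.0 : 66.4 : 14.7

Expanding (0.6011 + 0.3989)^3:
P(M) = 0.6011^3 = 0.217190
P(M+2) = 3 × 0.6011^2 × 0.3989^1 = 0.432393
P(M+4) = 3 × 0.6011^1 × 0.3989^2 = 0.286943
P(M+6) = 0.3989^3 = 0.063473
The M+2 peak is largest (0.432393); scaling to 100 gives 50.2 : 100.0 : 66.4 : 14.7.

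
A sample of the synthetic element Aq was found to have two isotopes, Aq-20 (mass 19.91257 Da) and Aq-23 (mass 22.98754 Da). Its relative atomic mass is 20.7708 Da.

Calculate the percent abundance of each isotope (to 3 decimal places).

Aq-20: 72.090%, Aq-23: 27.910%

Writing the weighted mean with unknown fraction x of Aq-20:
19.91257·x + 22.98754·(1 − x) = 20.7708
(19.91257 − 22.98754)·x = 20.7708 − 22.98754
x = -2.21674 / -3.07497 = 0.72090 → 72.090% Aq-20, 27.910% Aq-23.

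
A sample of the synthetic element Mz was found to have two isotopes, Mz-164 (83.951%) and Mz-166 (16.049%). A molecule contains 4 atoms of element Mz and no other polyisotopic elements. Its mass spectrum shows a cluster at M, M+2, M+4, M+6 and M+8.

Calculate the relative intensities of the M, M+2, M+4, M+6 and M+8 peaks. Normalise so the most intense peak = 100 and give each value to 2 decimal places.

100.00 : 76.47 : 21.93 : 2.79 : 0.13

Expanding (0.83951 + 0.16049)^4:
P(M) = 0.83951^4 = 0.496711
P(M+2) = 4 × 0.83951^3 × 0.16049^1 = 0.379827
P(M+4) = 6 × 0.83951^2 × 0.16049^2 = 0.108918
P(M+6) = 4 × 0.83951^1 × 0.16049^3 = 0.013881
P(M+8) = 0.16049^4 = 0.000663
The M peak is largest (0.496711); scaling to 100 gives 100.00 : 76.47 : 21.93 : 2.79 : 0.13.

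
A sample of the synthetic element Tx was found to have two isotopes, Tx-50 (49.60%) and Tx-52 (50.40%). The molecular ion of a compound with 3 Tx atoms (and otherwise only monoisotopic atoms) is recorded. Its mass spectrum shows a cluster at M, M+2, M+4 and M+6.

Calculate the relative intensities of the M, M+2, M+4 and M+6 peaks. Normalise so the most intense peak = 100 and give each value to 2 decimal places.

Each Tx atom is independently Tx-50 (p = 0.4960) or Tx-52 (q = 0.5040); the cluster is the binomial expansion (p + q)^3.
P(M) = 0.4960^3 = 0.122024
P(M+2) = 3 × 0.4960^2 × 0.5040^1 = 0.371976
P(M+4) = 3 × 0.4960^1 × 0.5040^2 = 0.377976
P(M+6) = 0.5040^3 = 0.128024
The M+4 peak is largest (0.377976); scaling to 100 gives 32.28 : 98.41 : 100.00 : 33.87.

32.28 : 98.41 : 100.00 : 33.87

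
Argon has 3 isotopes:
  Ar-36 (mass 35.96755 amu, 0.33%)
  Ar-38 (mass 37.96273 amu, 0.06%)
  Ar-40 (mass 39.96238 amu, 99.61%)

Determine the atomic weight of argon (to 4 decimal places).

39.9480 amu

Weight each isotope mass by its fractional abundance: 0.0033 × 35.96755 + 0.0006 × 37.96273 + 0.9961 × 39.96238
= 0.118693 + 0.022778 + 39.806527 = 39.947998 amu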